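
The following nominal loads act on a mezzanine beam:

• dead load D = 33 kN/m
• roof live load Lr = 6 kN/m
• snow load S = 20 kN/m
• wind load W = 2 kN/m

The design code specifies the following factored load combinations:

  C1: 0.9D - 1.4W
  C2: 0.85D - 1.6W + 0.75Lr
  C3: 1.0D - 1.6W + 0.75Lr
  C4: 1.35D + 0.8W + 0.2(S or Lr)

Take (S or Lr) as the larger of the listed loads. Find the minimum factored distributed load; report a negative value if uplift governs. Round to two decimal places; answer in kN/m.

26.90 kN/m

(S or Lr) → S = 20 kN/m.
C1: 0.9(33) - 1.4(2) = 29.70 - 2.80 = 26.90
C2: 0.85(33) - 1.6(2) + 0.75(6) = 28.05 - 3.20 + 4.50 = 29.35
C3: 1.0(33) - 1.6(2) + 0.75(6) = 33.00 - 3.20 + 4.50 = 34.30
C4: 1.35(33) + 0.8(2) + 0.2(20) = 44.55 + 1.60 + 4.00 = 50.15
Combination 1 gives the minimum: 26.90 kN/m.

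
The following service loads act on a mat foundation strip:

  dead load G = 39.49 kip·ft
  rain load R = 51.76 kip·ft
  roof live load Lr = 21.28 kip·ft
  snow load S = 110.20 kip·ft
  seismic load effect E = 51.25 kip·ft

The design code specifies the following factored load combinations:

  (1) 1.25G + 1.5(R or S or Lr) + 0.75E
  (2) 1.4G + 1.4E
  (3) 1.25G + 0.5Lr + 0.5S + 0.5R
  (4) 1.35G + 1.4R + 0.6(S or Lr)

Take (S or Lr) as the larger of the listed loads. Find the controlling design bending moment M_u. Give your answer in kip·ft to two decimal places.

253.10 kip·ft

(R or S or Lr) → S = 110.20 kip·ft; (S or Lr) → S = 110.20 kip·ft.
(1) 1.25(39.49) + 1.5(110.20) + 0.75(51.25) = 253.10
(2) 1.4(39.49) + 1.4(51.25) = 127.04
(3) 1.25(39.49) + 0.5(21.28) + 0.5(110.20) + 0.5(51.76) = 140.98
(4) 1.35(39.49) + 1.4(51.76) + 0.6(110.20) = 191.90
Combination 1 governs: M_u = 253.10 kip·ft.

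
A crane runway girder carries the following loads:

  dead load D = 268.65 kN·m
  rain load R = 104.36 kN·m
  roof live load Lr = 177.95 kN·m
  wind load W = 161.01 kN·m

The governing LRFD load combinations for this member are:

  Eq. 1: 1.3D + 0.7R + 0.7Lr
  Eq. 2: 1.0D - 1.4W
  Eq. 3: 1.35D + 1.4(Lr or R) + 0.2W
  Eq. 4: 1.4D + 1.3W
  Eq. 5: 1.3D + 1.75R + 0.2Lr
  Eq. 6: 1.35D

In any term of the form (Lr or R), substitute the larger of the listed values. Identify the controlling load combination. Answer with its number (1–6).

(Lr or R) → Lr = 177.95 kN·m.
Eq. 1: 1.3(268.65) + 0.7(104.36) + 0.7(177.95) = 546.86
Eq. 2: 1.0(268.65) - 1.4(161.01) = 43.24
Eq. 3: 1.35(268.65) + 1.4(177.95) + 0.2(161.01) = 644.01
Eq. 4: 1.4(268.65) + 1.3(161.01) = 585.42
Eq. 5: 1.3(268.65) + 1.75(104.36) + 0.2(177.95) = 567.47
Eq. 6: 1.35(268.65) = 362.68
The largest value is 644.01 kN·m from combination 3.

Combination 3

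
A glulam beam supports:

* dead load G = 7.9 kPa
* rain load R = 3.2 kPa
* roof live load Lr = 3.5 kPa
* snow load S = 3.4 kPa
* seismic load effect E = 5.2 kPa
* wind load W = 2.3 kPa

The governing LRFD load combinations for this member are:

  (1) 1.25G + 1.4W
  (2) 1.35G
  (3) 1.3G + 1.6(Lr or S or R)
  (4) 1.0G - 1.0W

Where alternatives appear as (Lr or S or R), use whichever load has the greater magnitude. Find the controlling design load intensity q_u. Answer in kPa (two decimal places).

15.87 kPa

(Lr or S or R) → Lr = 3.5 kPa.
(1) 1.25(7.9) + 1.4(2.3) = 13.10
(2) 1.35(7.9) = 10.67
(3) 1.3(7.9) + 1.6(3.5) = 15.87
(4) 1.0(7.9) - 1.0(2.3) = 5.60
The controlling combination is 3, giving 15.87 kPa.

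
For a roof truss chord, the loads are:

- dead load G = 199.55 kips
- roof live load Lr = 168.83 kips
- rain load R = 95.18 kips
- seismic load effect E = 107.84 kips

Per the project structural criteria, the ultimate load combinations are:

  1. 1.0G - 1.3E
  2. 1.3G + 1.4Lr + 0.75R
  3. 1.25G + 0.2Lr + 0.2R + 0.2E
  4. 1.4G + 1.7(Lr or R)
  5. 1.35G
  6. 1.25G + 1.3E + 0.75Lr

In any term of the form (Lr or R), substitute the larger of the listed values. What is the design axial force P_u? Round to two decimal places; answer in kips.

(Lr or R) → Lr = 168.83 kips.
1. 1.0(199.55) - 1.3(107.84) = 199.55 - 140.19 = 59.36
2. 1.3(199.55) + 1.4(168.83) + 0.75(95.18) = 567.16
3. 1.25(199.55) + 0.2(168.83) + 0.2(95.18) + 0.2(107.84) = 323.81
4. 1.4(199.55) + 1.7(168.83) = 279.37 + 287.01 = 566.38
5. 1.35(199.55) = 269.39
6. 1.25(199.55) + 1.3(107.84) + 0.75(168.83) = 249.44 + 140.19 + 126.62 = 516.25
Maximum is from combination 2.

567.16 kips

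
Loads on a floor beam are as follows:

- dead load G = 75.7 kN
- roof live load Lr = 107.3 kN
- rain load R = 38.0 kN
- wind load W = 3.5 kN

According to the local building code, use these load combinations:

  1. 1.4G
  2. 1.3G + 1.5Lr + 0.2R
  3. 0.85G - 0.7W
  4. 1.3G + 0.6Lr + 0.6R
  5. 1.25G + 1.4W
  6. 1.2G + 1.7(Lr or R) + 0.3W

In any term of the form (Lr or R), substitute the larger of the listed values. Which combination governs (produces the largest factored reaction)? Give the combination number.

(Lr or R) → Lr = 107.3 kN.
1. 1.4(75.7) = 106.0
2. 1.3(75.7) + 1.5(107.3) + 0.2(38.0) = 267.0
3. 0.85(75.7) - 0.7(3.5) = 61.9
4. 1.3(75.7) + 0.6(107.3) + 0.6(38.0) = 185.6
5. 1.25(75.7) + 1.4(3.5) = 99.5
6. 1.2(75.7) + 1.7(107.3) + 0.3(3.5) = 274.3
The largest value is 274.3 kN from combination 6.

Combination 6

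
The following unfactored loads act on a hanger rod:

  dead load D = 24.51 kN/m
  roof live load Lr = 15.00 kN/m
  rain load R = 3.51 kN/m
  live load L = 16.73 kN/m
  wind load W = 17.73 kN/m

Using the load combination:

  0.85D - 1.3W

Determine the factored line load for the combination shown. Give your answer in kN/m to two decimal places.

-2.22 kN/m

0.85(24.51) - 1.3(17.73) = -2.22
w_u = -2.22 kN/m.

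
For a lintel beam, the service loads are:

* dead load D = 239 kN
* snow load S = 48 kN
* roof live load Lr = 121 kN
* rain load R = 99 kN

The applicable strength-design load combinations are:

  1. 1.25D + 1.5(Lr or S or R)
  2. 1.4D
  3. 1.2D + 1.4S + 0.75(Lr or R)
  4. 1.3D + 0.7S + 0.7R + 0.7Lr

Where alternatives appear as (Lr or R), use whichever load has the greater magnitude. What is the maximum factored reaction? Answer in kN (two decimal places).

(Lr or S or R) → Lr = 121 kN; (Lr or R) → Lr = 121 kN.
1. 1.25(239) + 1.5(121) = 298.75 + 181.50 = 480.25
2. 1.4(239) = 334.60
3. 1.2(239) + 1.4(48) + 0.75(121) = 286.80 + 67.20 + 90.75 = 444.75
4. 1.3(239) + 0.7(48) + 0.7(99) + 0.7(121) = 310.70 + 33.60 + 69.30 + 84.70 = 498.30
The controlling combination is 4, giving 498.30 kN.

498.30 kN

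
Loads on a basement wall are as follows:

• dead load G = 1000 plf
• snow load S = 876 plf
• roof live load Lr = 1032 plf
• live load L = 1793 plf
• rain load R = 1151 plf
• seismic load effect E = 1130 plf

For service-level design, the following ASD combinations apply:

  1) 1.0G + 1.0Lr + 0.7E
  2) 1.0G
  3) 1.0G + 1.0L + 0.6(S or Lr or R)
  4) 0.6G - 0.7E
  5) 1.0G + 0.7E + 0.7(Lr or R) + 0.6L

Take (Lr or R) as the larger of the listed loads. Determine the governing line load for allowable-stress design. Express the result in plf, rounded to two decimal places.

(S or Lr or R) → R = 1151 plf; (Lr or R) → R = 1151 plf.
1) 1.0(1000) + 1.0(1032) + 0.7(1130) = 1000.00 + 1032.00 + 791.00 = 2823.00
2) 1.0(1000) = 1000.00
3) 1.0(1000) + 1.0(1793) + 0.6(1151) = 1000.00 + 1793.00 + 690.60 = 3483.60
4) 0.6(1000) - 0.7(1130) = 600.00 - 791.00 = -191.00
5) 1.0(1000) + 0.7(1130) + 0.7(1151) + 0.6(1793) = 1000.00 + 791.00 + 805.70 + 1075.80 = 3672.50
Maximum is from combination 5.

3672.50 plf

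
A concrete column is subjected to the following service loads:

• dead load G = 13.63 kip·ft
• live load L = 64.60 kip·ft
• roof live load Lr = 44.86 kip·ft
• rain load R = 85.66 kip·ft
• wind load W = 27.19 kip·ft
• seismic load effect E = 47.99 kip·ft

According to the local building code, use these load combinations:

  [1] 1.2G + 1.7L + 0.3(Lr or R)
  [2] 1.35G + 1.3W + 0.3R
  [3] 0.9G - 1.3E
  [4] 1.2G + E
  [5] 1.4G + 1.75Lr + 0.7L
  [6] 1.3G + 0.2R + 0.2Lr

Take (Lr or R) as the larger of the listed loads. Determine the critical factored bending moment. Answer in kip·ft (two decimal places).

(Lr or R) → R = 85.66 kip·ft.
[1] 1.2(13.63) + 1.7(64.60) + 0.3(85.66) = 151.87
[2] 1.35(13.63) + 1.3(27.19) + 0.3(85.66) = 18.40 + 35.35 + 25.70 = 79.45
[3] 0.9(13.63) - 1.3(47.99) = 12.27 - 62.39 = -50.12
[4] 1.2(13.63) + 1.0(47.99) = 16.36 + 47.99 = 64.35
[5] 1.4(13.63) + 1.75(44.86) + 0.7(64.60) = 19.08 + 78.51 + 45.22 = 142.81
[6] 1.3(13.63) + 0.2(85.66) + 0.2(44.86) = 17.72 + 17.13 + 8.97 = 43.82
Combination 1 governs: M_u = 151.87 kip·ft.

151.87 kip·ft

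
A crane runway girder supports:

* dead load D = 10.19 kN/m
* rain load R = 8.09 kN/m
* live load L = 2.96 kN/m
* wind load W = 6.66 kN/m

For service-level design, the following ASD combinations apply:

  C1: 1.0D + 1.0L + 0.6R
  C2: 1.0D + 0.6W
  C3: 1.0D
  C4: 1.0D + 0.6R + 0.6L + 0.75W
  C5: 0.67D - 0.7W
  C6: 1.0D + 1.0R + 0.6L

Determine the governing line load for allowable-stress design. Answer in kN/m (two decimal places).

21.82 kN/m

C1: 1.0(10.19) + 1.0(2.96) + 0.6(8.09) = 10.19 + 2.96 + 4.85 = 18.00
C2: 1.0(10.19) + 0.6(6.66) = 10.19 + 4.00 = 14.19
C3: 1.0(10.19) = 10.19
C4: 1.0(10.19) + 0.6(8.09) + 0.6(2.96) + 0.75(6.66) = 10.19 + 4.85 + 1.78 + 5.00 = 21.82
C5: 0.67(10.19) - 0.7(6.66) = 6.83 - 4.66 = 2.17
C6: 1.0(10.19) + 1.0(8.09) + 0.6(2.96) = 10.19 + 8.09 + 1.78 = 20.06
Maximum is from combination 4.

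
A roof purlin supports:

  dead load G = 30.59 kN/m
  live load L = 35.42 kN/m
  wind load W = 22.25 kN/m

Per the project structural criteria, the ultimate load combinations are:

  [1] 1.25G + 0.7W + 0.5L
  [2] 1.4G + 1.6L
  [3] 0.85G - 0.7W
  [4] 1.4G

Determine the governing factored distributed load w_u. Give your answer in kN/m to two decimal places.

[1] 1.25(30.59) + 0.7(22.25) + 0.5(35.42) = 71.52
[2] 1.4(30.59) + 1.6(35.42) = 42.83 + 56.67 = 99.50
[3] 0.85(30.59) - 0.7(22.25) = 10.43
[4] 1.4(30.59) = 42.83
Maximum is from combination 2.

99.50 kN/m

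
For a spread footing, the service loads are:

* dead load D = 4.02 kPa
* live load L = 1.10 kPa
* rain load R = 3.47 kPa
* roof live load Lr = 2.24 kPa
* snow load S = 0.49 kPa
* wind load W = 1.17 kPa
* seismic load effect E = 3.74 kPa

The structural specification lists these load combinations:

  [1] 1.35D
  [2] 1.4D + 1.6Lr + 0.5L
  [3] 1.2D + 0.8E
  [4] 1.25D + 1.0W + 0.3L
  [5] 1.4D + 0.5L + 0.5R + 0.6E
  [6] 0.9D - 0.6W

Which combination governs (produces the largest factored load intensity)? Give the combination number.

[1] 1.35(4.02) = 5.43
[2] 1.4(4.02) + 1.6(2.24) + 0.5(1.10) = 5.63 + 3.58 + 0.55 = 9.76
[3] 1.2(4.02) + 0.8(3.74) = 7.82
[4] 1.25(4.02) + 1.0(1.17) + 0.3(1.10) = 5.03 + 1.17 + 0.33 = 6.53
[5] 1.4(4.02) + 0.5(1.10) + 0.5(3.47) + 0.6(3.74) = 5.63 + 0.55 + 1.74 + 2.24 = 10.16
[6] 0.9(4.02) - 0.6(1.17) = 3.62 - 0.70 = 2.92
The largest value is 10.16 kPa from combination 5.

Combination 5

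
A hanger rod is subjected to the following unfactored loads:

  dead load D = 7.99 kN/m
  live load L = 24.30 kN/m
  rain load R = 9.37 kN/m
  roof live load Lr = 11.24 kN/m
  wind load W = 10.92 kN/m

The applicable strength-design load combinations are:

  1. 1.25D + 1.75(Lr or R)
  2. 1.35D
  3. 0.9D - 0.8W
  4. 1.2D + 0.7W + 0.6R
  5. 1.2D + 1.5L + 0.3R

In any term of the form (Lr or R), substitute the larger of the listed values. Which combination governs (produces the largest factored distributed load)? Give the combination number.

Combination 5

(Lr or R) → Lr = 11.24 kN/m.
1. 1.25(7.99) + 1.75(11.24) = 9.99 + 19.67 = 29.66
2. 1.35(7.99) = 10.79
3. 0.9(7.99) - 0.8(10.92) = 7.19 - 8.74 = -1.55
4. 1.2(7.99) + 0.7(10.92) + 0.6(9.37) = 9.59 + 7.64 + 5.62 = 22.85
5. 1.2(7.99) + 1.5(24.30) + 0.3(9.37) = 9.59 + 36.45 + 2.81 = 48.85
The largest value is 48.85 kN/m from combination 5.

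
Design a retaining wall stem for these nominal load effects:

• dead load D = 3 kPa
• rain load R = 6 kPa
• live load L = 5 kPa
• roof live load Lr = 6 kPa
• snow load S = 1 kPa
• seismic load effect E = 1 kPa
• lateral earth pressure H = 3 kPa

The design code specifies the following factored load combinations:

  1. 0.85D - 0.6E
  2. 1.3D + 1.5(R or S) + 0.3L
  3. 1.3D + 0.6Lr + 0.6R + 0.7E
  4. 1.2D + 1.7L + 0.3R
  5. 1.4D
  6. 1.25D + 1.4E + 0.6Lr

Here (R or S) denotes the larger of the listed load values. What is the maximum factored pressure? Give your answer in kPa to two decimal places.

(R or S) → R = 6 kPa.
1. 0.85(3) - 0.6(1) = 2.55 - 0.60 = 1.95
2. 1.3(3) + 1.5(6) + 0.3(5) = 3.90 + 9.00 + 1.50 = 14.40
3. 1.3(3) + 0.6(6) + 0.6(6) + 0.7(1) = 3.90 + 3.60 + 3.60 + 0.70 = 11.80
4. 1.2(3) + 1.7(5) + 0.3(6) = 3.60 + 8.50 + 1.80 = 13.90
5. 1.4(3) = 4.20
6. 1.25(3) + 1.4(1) + 0.6(6) = 3.75 + 1.40 + 3.60 = 8.75
Maximum is from combination 2.

14.40 kPa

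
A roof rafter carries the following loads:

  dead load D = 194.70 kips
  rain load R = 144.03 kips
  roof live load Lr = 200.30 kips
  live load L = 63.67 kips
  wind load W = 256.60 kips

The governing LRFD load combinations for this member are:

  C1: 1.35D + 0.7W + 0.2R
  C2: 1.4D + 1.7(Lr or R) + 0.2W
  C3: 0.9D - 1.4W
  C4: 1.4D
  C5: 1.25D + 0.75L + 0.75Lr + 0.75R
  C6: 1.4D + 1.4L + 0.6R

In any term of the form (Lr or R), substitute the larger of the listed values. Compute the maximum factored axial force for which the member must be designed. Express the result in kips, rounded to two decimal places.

(Lr or R) → Lr = 200.30 kips.
C1: 1.35(194.70) + 0.7(256.60) + 0.2(144.03) = 471.27
C2: 1.4(194.70) + 1.7(200.30) + 0.2(256.60) = 272.58 + 340.51 + 51.32 = 664.41
C3: 0.9(194.70) - 1.4(256.60) = 175.23 - 359.24 = -184.01
C4: 1.4(194.70) = 272.58
C5: 1.25(194.70) + 0.75(63.67) + 0.75(200.30) + 0.75(144.03) = 243.38 + 47.75 + 150.23 + 108.02 = 549.38
C6: 1.4(194.70) + 1.4(63.67) + 0.6(144.03) = 272.58 + 89.14 + 86.42 = 448.14
Maximum is from combination 2.

664.41 kips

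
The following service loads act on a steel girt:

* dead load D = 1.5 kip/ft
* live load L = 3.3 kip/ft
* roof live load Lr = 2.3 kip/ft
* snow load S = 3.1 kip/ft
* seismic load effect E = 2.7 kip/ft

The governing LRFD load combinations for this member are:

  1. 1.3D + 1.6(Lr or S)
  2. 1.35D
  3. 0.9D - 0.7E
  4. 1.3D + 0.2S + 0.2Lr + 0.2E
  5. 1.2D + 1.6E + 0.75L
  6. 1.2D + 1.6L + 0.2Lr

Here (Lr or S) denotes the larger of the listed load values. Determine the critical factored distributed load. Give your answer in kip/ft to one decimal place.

(Lr or S) → S = 3.1 kip/ft.
1. 1.3(1.5) + 1.6(3.1) = 6.9
2. 1.35(1.5) = 2.0
3. 0.9(1.5) - 0.7(2.7) = -0.5
4. 1.3(1.5) + 0.2(3.1) + 0.2(2.3) + 0.2(2.7) = 3.6
5. 1.2(1.5) + 1.6(2.7) + 0.75(3.3) = 8.6
6. 1.2(1.5) + 1.6(3.3) + 0.2(2.3) = 7.5
Combination 5 governs: w_u = 8.6 kip/ft.

8.6 kip/ft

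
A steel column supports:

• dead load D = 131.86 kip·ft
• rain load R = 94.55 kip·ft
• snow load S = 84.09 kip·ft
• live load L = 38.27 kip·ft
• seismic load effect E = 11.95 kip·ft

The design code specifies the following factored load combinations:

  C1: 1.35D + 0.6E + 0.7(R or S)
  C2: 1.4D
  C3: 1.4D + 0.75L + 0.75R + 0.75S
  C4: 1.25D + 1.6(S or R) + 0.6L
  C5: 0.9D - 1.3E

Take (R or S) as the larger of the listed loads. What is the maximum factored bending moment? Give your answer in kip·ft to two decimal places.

(R or S) → R = 94.55 kip·ft; (S or R) → R = 94.55 kip·ft.
C1: 1.35(131.86) + 0.6(11.95) + 0.7(94.55) = 178.01 + 7.17 + 66.19 = 251.37
C2: 1.4(131.86) = 184.60
C3: 1.4(131.86) + 0.75(38.27) + 0.75(94.55) + 0.75(84.09) = 347.29
C4: 1.25(131.86) + 1.6(94.55) + 0.6(38.27) = 164.83 + 151.28 + 22.96 = 339.07
C5: 0.9(131.86) - 1.3(11.95) = 103.14
The controlling combination is 3, giving 347.29 kip·ft.

347.29 kip·ft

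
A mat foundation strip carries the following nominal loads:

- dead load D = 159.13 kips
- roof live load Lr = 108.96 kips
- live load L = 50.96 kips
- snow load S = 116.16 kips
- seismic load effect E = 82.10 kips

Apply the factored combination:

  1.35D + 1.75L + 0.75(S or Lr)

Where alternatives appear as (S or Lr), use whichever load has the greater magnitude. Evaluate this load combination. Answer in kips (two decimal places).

391.13 kips

(S or Lr) → S = 116.16 kips.
1.35(159.13) + 1.75(50.96) + 0.75(116.16) = 391.13
P_u = 391.13 kips.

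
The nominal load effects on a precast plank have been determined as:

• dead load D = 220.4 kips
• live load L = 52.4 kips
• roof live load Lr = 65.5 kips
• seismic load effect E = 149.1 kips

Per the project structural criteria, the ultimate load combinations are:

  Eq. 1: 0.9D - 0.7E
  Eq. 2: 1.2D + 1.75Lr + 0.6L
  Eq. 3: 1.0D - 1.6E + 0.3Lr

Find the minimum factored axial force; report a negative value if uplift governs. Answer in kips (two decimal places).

1.49 kips

Eq. 1: 0.9(220.4) - 0.7(149.1) = 198.36 - 104.37 = 93.99
Eq. 2: 1.2(220.4) + 1.75(65.5) + 0.6(52.4) = 264.48 + 114.63 + 31.44 = 410.55
Eq. 3: 1.0(220.4) - 1.6(149.1) + 0.3(65.5) = 220.40 - 238.56 + 19.65 = 1.49
Combination 3 gives the minimum: 1.49 kips.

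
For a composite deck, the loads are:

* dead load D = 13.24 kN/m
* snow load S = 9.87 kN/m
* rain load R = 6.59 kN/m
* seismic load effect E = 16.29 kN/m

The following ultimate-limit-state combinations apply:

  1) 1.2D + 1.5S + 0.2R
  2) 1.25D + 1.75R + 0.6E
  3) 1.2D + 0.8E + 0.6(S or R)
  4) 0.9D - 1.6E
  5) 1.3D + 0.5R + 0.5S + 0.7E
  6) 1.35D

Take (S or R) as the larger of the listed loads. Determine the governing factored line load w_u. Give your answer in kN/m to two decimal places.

(S or R) → S = 9.87 kN/m.
1) 1.2(13.24) + 1.5(9.87) + 0.2(6.59) = 32.01
2) 1.25(13.24) + 1.75(6.59) + 0.6(16.29) = 37.86
3) 1.2(13.24) + 0.8(16.29) + 0.6(9.87) = 15.89 + 13.03 + 5.92 = 34.84
4) 0.9(13.24) - 1.6(16.29) = -14.15
5) 1.3(13.24) + 0.5(6.59) + 0.5(9.87) + 0.7(16.29) = 17.21 + 3.30 + 4.94 + 11.40 = 36.85
6) 1.35(13.24) = 17.87
The controlling combination is 2, giving 37.86 kN/m.

37.86 kN/m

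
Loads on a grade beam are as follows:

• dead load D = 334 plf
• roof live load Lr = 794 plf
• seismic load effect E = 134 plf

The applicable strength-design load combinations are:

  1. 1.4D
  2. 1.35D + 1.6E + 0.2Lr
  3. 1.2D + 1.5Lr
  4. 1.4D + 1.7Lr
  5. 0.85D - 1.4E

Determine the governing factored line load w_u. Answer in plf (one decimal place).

1817.4 plf

1. 1.4(334) = 467.6
2. 1.35(334) + 1.6(134) + 0.2(794) = 824.1
3. 1.2(334) + 1.5(794) = 1591.8
4. 1.4(334) + 1.7(794) = 1817.4
5. 0.85(334) - 1.4(134) = 96.3
Combination 4 governs: w_u = 1817.4 plf.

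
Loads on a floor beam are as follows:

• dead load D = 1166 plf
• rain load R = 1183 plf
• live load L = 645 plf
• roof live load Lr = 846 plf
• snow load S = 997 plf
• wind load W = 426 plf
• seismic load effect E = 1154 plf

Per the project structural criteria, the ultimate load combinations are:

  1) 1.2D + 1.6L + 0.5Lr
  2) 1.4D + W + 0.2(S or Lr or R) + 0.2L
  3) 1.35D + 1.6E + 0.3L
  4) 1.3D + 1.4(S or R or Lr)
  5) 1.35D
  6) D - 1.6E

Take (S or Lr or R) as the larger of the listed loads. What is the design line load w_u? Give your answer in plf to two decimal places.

(S or Lr or R) → R = 1183 plf; (S or R or Lr) → R = 1183 plf.
1) 1.2(1166) + 1.6(645) + 0.5(846) = 1399.20 + 1032.00 + 423.00 = 2854.20
2) 1.4(1166) + 1.0(426) + 0.2(1183) + 0.2(645) = 1632.40 + 426.00 + 236.60 + 129.00 = 2424.00
3) 1.35(1166) + 1.6(1154) + 0.3(645) = 1574.10 + 1846.40 + 193.50 = 3614.00
4) 1.3(1166) + 1.4(1183) = 1515.80 + 1656.20 = 3172.00
5) 1.35(1166) = 1574.10
6) 1.0(1166) - 1.6(1154) = 1166.00 - 1846.40 = -680.40
The controlling combination is 3, giving 3614.00 plf.

3614.00 plf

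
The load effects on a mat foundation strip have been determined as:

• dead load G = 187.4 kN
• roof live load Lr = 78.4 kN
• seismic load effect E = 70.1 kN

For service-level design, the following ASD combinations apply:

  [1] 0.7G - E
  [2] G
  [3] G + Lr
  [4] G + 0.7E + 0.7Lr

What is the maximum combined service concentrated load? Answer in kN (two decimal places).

291.35 kN

[1] 0.7(187.4) - 1.0(70.1) = 131.18 - 70.10 = 61.08
[2] 1.0(187.4) = 187.40
[3] 1.0(187.4) + 1.0(78.4) = 187.40 + 78.40 = 265.80
[4] 1.0(187.4) + 0.7(70.1) + 0.7(78.4) = 187.40 + 49.07 + 54.88 = 291.35
Maximum is from combination 4.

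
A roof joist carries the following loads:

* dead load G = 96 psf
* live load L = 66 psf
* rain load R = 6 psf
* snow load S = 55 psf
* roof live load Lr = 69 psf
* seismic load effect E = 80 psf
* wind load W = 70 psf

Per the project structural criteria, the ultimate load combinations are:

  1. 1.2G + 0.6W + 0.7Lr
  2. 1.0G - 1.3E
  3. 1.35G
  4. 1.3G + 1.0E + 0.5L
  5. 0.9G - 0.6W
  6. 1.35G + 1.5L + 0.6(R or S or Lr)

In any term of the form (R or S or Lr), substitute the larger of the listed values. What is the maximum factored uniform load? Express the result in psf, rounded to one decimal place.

270.0 psf

(R or S or Lr) → Lr = 69 psf.
1. 1.2(96) + 0.6(70) + 0.7(69) = 115.2 + 42.0 + 48.3 = 205.5
2. 1.0(96) - 1.3(80) = 96.0 - 104.0 = -8.0
3. 1.35(96) = 129.6
4. 1.3(96) + 1.0(80) + 0.5(66) = 124.8 + 80.0 + 33.0 = 237.8
5. 0.9(96) - 0.6(70) = 86.4 - 42.0 = 44.4
6. 1.35(96) + 1.5(66) + 0.6(69) = 129.6 + 99.0 + 41.4 = 270.0
Combination 6 governs: q_u = 270.0 psf.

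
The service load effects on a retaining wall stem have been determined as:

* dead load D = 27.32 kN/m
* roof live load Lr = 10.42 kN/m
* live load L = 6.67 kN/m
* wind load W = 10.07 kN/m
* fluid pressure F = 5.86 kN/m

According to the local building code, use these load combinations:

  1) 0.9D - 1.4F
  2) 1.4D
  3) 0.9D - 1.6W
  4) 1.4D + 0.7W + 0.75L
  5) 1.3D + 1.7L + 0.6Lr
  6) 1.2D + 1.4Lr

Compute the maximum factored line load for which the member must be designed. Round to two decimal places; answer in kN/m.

1) 0.9(27.32) - 1.4(5.86) = 16.38
2) 1.4(27.32) = 38.25
3) 0.9(27.32) - 1.6(10.07) = 24.59 - 16.11 = 8.48
4) 1.4(27.32) + 0.7(10.07) + 0.75(6.67) = 38.25 + 7.05 + 5.00 = 50.30
5) 1.3(27.32) + 1.7(6.67) + 0.6(10.42) = 35.52 + 11.34 + 6.25 = 53.11
6) 1.2(27.32) + 1.4(10.42) = 32.78 + 14.59 = 47.37
The controlling combination is 5, giving 53.11 kN/m.

53.11 kN/m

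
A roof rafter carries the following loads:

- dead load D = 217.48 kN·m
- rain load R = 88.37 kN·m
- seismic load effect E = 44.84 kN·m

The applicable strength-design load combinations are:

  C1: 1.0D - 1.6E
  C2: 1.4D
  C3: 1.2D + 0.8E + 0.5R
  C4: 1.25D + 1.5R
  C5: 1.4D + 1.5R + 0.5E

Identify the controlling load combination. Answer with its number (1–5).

C1: 1.0(217.48) - 1.6(44.84) = 145.74
C2: 1.4(217.48) = 304.47
C3: 1.2(217.48) + 0.8(44.84) + 0.5(88.37) = 341.03
C4: 1.25(217.48) + 1.5(88.37) = 404.41
C5: 1.4(217.48) + 1.5(88.37) + 0.5(44.84) = 459.45
The largest value is 459.45 kN·m from combination 5.

Combination 5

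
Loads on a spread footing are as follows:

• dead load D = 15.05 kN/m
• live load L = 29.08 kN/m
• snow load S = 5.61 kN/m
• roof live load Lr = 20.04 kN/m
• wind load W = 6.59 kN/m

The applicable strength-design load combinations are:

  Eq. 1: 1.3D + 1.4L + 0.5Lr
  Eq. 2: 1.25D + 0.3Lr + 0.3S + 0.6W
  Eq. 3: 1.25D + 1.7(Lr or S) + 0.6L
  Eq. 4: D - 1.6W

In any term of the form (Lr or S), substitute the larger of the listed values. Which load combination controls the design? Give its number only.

Combination 3

(Lr or S) → Lr = 20.04 kN/m.
Eq. 1: 1.3(15.05) + 1.4(29.08) + 0.5(20.04) = 70.30
Eq. 2: 1.25(15.05) + 0.3(20.04) + 0.3(5.61) + 0.6(6.59) = 30.46
Eq. 3: 1.25(15.05) + 1.7(20.04) + 0.6(29.08) = 70.33
Eq. 4: 1.0(15.05) - 1.6(6.59) = 4.51
The largest value is 70.33 kN/m from combination 3.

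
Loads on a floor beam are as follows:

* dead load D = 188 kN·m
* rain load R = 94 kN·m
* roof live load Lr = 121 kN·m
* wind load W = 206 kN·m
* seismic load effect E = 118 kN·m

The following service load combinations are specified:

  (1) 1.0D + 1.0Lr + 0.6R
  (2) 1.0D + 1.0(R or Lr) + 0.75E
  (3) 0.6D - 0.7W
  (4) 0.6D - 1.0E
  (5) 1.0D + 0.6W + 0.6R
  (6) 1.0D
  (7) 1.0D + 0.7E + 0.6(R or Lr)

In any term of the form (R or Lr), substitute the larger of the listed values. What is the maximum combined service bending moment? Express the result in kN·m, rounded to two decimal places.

397.50 kN·m

(R or Lr) → Lr = 121 kN·m.
(1) 1.0(188) + 1.0(121) + 0.6(94) = 188.00 + 121.00 + 56.40 = 365.40
(2) 1.0(188) + 1.0(121) + 0.75(118) = 188.00 + 121.00 + 88.50 = 397.50
(3) 0.6(188) - 0.7(206) = 112.80 - 144.20 = -31.40
(4) 0.6(188) - 1.0(118) = 112.80 - 118.00 = -5.20
(5) 1.0(188) + 0.6(206) + 0.6(94) = 188.00 + 123.60 + 56.40 = 368.00
(6) 1.0(188) = 188.00
(7) 1.0(188) + 0.7(118) + 0.6(121) = 188.00 + 82.60 + 72.60 = 343.20
The controlling combination is 2, giving 397.50 kN·m.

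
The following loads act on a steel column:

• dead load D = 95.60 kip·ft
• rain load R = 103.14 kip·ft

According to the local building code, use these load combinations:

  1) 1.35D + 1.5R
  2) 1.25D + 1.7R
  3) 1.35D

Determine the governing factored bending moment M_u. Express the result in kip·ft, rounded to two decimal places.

294.84 kip·ft

1) 1.35(95.60) + 1.5(103.14) = 129.06 + 154.71 = 283.77
2) 1.25(95.60) + 1.7(103.14) = 119.50 + 175.34 = 294.84
3) 1.35(95.60) = 129.06
Maximum is from combination 2.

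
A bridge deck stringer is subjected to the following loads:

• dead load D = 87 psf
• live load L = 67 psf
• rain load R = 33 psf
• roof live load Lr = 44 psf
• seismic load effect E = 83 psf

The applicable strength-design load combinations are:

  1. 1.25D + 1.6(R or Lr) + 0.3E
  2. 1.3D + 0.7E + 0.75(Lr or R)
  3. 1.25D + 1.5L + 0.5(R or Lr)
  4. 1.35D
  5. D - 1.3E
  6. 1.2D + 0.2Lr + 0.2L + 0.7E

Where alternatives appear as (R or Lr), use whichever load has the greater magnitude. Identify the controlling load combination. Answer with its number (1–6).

Combination 3

(R or Lr) → Lr = 44 psf; (Lr or R) → Lr = 44 psf.
1. 1.25(87) + 1.6(44) + 0.3(83) = 204.1
2. 1.3(87) + 0.7(83) + 0.75(44) = 204.2
3. 1.25(87) + 1.5(67) + 0.5(44) = 231.3
4. 1.35(87) = 117.5
5. 1.0(87) - 1.3(83) = -20.9
6. 1.2(87) + 0.2(44) + 0.2(67) + 0.7(83) = 184.7
The largest value is 231.3 psf from combination 3.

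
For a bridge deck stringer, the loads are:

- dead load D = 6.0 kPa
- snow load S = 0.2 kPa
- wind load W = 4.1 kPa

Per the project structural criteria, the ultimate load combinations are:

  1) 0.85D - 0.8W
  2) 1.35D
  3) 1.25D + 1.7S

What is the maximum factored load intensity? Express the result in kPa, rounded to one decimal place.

8.1 kPa

1) 0.85(6.0) - 0.8(4.1) = 5.1 - 3.3 = 1.8
2) 1.35(6.0) = 8.1
3) 1.25(6.0) + 1.7(0.2) = 7.5 + 0.3 = 7.8
The controlling combination is 2, giving 8.1 kPa.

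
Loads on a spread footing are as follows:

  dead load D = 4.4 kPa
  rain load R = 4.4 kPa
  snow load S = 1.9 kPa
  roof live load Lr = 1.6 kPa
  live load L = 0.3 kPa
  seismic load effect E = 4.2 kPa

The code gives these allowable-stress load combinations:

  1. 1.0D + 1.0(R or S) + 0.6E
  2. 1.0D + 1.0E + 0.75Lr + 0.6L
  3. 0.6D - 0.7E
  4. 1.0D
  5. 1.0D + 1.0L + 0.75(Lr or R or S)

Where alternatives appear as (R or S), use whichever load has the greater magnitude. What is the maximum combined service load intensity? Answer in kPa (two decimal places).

11.32 kPa

(R or S) → R = 4.4 kPa; (Lr or R or S) → R = 4.4 kPa.
1. 1.0(4.4) + 1.0(4.4) + 0.6(4.2) = 4.40 + 4.40 + 2.52 = 11.32
2. 1.0(4.4) + 1.0(4.2) + 0.75(1.6) + 0.6(0.3) = 4.40 + 4.20 + 1.20 + 0.18 = 9.98
3. 0.6(4.4) - 0.7(4.2) = 2.64 - 2.94 = -0.30
4. 1.0(4.4) = 4.40
5. 1.0(4.4) + 1.0(0.3) + 0.75(4.4) = 4.40 + 0.30 + 3.30 = 8.00
The controlling combination is 1, giving 11.32 kPa.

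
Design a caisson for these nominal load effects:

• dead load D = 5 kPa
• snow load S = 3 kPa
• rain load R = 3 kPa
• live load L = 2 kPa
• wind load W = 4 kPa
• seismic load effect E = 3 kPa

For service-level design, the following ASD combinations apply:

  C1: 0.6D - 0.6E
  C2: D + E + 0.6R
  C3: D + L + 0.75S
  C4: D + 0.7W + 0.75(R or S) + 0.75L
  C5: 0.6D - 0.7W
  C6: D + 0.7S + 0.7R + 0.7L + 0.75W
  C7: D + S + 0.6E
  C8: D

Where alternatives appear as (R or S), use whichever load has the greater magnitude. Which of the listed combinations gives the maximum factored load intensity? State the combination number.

(R or S) → R = 3 kPa.
C1: 0.6(5) - 0.6(3) = 3.0 - 1.8 = 1.2
C2: 1.0(5) + 1.0(3) + 0.6(3) = 5.0 + 3.0 + 1.8 = 9.8
C3: 1.0(5) + 1.0(2) + 0.75(3) = 5.0 + 2.0 + 2.3 = 9.3
C4: 1.0(5) + 0.7(4) + 0.75(3) + 0.75(2) = 5.0 + 2.8 + 2.3 + 1.5 = 11.6
C5: 0.6(5) - 0.7(4) = 3.0 - 2.8 = 0.2
C6: 1.0(5) + 0.7(3) + 0.7(3) + 0.7(2) + 0.75(4) = 5.0 + 2.1 + 2.1 + 1.4 + 3.0 = 13.6
C7: 1.0(5) + 1.0(3) + 0.6(3) = 5.0 + 3.0 + 1.8 = 9.8
C8: 1.0(5) = 5.0
The largest value is 13.6 kPa from combination 6.

Combination 6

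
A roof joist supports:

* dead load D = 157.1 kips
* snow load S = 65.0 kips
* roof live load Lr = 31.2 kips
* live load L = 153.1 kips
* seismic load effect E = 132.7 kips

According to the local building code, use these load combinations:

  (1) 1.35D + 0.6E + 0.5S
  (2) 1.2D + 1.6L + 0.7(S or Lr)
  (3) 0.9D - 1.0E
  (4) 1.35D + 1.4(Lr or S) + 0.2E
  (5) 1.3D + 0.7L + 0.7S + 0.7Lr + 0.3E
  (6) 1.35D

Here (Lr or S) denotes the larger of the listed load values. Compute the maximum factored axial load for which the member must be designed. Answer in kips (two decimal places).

478.98 kips

(S or Lr) → S = 65.0 kips; (Lr or S) → S = 65.0 kips.
(1) 1.35(157.1) + 0.6(132.7) + 0.5(65.0) = 212.09 + 79.62 + 32.50 = 324.21
(2) 1.2(157.1) + 1.6(153.1) + 0.7(65.0) = 188.52 + 244.96 + 45.50 = 478.98
(3) 0.9(157.1) - 1.0(132.7) = 141.39 - 132.70 = 8.69
(4) 1.35(157.1) + 1.4(65.0) + 0.2(132.7) = 212.09 + 91.00 + 26.54 = 329.63
(5) 1.3(157.1) + 0.7(153.1) + 0.7(65.0) + 0.7(31.2) + 0.3(132.7) = 204.23 + 107.17 + 45.50 + 21.84 + 39.81 = 418.55
(6) 1.35(157.1) = 212.09
The controlling combination is 2, giving 478.98 kips.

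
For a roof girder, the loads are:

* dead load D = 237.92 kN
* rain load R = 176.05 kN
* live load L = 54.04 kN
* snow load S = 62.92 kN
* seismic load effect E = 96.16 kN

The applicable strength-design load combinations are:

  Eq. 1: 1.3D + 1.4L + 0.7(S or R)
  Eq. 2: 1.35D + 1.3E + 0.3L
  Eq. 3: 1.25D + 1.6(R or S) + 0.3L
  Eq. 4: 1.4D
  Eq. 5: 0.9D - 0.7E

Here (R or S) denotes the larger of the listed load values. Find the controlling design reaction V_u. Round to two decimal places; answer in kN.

595.29 kN

(S or R) → R = 176.05 kN; (R or S) → R = 176.05 kN.
Eq. 1: 1.3(237.92) + 1.4(54.04) + 0.7(176.05) = 508.19
Eq. 2: 1.35(237.92) + 1.3(96.16) + 0.3(54.04) = 462.41
Eq. 3: 1.25(237.92) + 1.6(176.05) + 0.3(54.04) = 595.29
Eq. 4: 1.4(237.92) = 333.09
Eq. 5: 0.9(237.92) - 0.7(96.16) = 146.82
The controlling combination is 3, giving 595.29 kN.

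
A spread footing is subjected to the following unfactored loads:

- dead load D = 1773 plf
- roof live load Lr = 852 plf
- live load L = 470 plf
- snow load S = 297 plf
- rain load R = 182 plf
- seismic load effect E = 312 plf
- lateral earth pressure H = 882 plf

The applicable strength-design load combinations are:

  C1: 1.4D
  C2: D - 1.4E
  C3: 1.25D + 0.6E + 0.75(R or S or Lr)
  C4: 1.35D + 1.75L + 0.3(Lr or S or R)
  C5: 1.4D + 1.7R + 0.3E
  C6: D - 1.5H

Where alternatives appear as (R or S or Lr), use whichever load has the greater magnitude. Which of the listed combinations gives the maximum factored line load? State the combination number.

Combination 4

(R or S or Lr) → Lr = 852 plf; (Lr or S or R) → Lr = 852 plf.
C1: 1.4(1773) = 2482.20
C2: 1.0(1773) - 1.4(312) = 1773.00 - 436.80 = 1336.20
C3: 1.25(1773) + 0.6(312) + 0.75(852) = 2216.25 + 187.20 + 639.00 = 3042.45
C4: 1.35(1773) + 1.75(470) + 0.3(852) = 2393.55 + 822.50 + 255.60 = 3471.65
C5: 1.4(1773) + 1.7(182) + 0.3(312) = 2482.20 + 309.40 + 93.60 = 2885.20
C6: 1.0(1773) - 1.5(882) = 1773.00 - 1323.00 = 450.00
The largest value is 3471.65 plf from combination 4.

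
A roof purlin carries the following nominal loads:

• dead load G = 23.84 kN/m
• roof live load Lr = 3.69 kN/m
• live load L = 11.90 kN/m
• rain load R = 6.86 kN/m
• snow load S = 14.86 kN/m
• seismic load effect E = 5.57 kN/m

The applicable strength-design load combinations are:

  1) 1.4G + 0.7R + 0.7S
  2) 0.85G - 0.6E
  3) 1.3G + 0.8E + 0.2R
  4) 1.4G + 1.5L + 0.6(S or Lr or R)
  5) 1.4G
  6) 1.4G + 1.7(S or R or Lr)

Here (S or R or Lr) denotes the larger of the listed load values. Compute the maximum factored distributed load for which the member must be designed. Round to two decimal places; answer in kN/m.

60.14 kN/m

(S or Lr or R) → S = 14.86 kN/m; (S or R or Lr) → S = 14.86 kN/m.
1) 1.4(23.84) + 0.7(6.86) + 0.7(14.86) = 33.38 + 4.80 + 10.40 = 48.58
2) 0.85(23.84) - 0.6(5.57) = 20.26 - 3.34 = 16.92
3) 1.3(23.84) + 0.8(5.57) + 0.2(6.86) = 30.99 + 4.46 + 1.37 = 36.82
4) 1.4(23.84) + 1.5(11.90) + 0.6(14.86) = 60.14
5) 1.4(23.84) = 33.38
6) 1.4(23.84) + 1.7(14.86) = 33.38 + 25.26 = 58.64
Combination 4 governs: w_u = 60.14 kN/m.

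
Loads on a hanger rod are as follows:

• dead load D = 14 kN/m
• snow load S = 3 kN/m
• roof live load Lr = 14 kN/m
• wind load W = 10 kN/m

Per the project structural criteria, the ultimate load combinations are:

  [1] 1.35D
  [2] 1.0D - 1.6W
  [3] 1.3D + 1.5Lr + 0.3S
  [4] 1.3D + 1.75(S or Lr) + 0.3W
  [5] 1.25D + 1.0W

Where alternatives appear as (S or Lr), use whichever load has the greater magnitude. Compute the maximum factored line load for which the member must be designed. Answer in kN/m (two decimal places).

45.70 kN/m

(S or Lr) → Lr = 14 kN/m.
[1] 1.35(14) = 18.90
[2] 1.0(14) - 1.6(10) = 14.00 - 16.00 = -2.00
[3] 1.3(14) + 1.5(14) + 0.3(3) = 18.20 + 21.00 + 0.90 = 40.10
[4] 1.3(14) + 1.75(14) + 0.3(10) = 18.20 + 24.50 + 3.00 = 45.70
[5] 1.25(14) + 1.0(10) = 17.50 + 10.00 = 27.50
Maximum is from combination 4.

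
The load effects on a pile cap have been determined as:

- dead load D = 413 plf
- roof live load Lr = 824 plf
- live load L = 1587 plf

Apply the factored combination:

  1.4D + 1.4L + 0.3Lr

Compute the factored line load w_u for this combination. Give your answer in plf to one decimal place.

1.4(413) + 1.4(1587) + 0.3(824) = 578.2 + 2221.8 + 247.2 = 3047.2
w_u = 3047.2 plf.

3047.2 plf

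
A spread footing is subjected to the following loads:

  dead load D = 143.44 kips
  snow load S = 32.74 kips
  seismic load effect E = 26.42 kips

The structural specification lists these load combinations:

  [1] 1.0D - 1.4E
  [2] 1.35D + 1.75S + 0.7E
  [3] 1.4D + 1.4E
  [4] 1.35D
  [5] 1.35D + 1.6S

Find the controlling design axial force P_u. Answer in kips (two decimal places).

[1] 1.0(143.44) - 1.4(26.42) = 106.45
[2] 1.35(143.44) + 1.75(32.74) + 0.7(26.42) = 269.43
[3] 1.4(143.44) + 1.4(26.42) = 237.80
[4] 1.35(143.44) = 193.64
[5] 1.35(143.44) + 1.6(32.74) = 246.03
Combination 2 governs: P_u = 269.43 kips.

269.43 kips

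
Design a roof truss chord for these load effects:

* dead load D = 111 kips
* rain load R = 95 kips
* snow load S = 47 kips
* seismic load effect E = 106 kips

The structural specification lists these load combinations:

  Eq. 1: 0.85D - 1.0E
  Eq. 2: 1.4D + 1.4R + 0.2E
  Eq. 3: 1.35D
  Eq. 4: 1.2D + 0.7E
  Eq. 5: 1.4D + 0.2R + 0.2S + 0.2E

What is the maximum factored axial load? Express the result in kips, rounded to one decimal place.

Eq. 1: 0.85(111) - 1.0(106) = -11.7
Eq. 2: 1.4(111) + 1.4(95) + 0.2(106) = 155.4 + 133.0 + 21.2 = 309.6
Eq. 3: 1.35(111) = 149.9
Eq. 4: 1.2(111) + 0.7(106) = 133.2 + 74.2 = 207.4
Eq. 5: 1.4(111) + 0.2(95) + 0.2(47) + 0.2(106) = 155.4 + 19.0 + 9.4 + 21.2 = 205.0
Combination 2 governs: P_u = 309.6 kips.

309.6 kips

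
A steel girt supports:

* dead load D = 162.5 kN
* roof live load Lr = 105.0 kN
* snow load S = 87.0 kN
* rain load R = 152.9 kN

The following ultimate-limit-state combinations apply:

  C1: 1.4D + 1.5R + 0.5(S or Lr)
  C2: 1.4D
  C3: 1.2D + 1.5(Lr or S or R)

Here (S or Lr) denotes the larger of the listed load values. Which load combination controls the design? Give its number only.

Combination 1

(S or Lr) → Lr = 105.0 kN; (Lr or S or R) → R = 152.9 kN.
C1: 1.4(162.5) + 1.5(152.9) + 0.5(105.0) = 227.50 + 229.35 + 52.50 = 509.35
C2: 1.4(162.5) = 227.50
C3: 1.2(162.5) + 1.5(152.9) = 195.00 + 229.35 = 424.35
The largest value is 509.35 kN from combination 1.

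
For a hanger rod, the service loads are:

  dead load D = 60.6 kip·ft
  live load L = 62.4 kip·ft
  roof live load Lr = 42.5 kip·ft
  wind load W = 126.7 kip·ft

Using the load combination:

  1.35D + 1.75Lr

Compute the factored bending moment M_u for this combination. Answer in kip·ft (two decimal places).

1.35(60.6) + 1.75(42.5) = 81.81 + 74.38 = 156.19
M_u = 156.19 kip·ft.

156.19 kip·ft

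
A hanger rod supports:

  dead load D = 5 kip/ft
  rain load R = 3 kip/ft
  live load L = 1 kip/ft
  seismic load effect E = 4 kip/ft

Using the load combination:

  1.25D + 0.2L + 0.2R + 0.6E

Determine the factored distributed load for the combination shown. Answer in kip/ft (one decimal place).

9.5 kip/ft

1.25(5) + 0.2(1) + 0.2(3) + 0.6(4) = 6.3 + 0.2 + 0.6 + 2.4 = 9.5
w_u = 9.5 kip/ft.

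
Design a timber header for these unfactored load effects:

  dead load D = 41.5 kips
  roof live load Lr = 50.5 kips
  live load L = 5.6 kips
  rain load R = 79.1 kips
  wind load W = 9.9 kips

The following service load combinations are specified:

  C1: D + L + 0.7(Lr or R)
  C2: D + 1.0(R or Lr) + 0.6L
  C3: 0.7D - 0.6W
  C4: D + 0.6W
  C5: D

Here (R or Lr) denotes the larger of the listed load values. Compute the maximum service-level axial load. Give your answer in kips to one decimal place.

(Lr or R) → R = 79.1 kips; (R or Lr) → R = 79.1 kips.
C1: 1.0(41.5) + 1.0(5.6) + 0.7(79.1) = 41.5 + 5.6 + 55.4 = 102.5
C2: 1.0(41.5) + 1.0(79.1) + 0.6(5.6) = 41.5 + 79.1 + 3.4 = 124.0
C3: 0.7(41.5) - 0.6(9.9) = 23.1
C4: 1.0(41.5) + 0.6(9.9) = 41.5 + 5.9 = 47.4
C5: 1.0(41.5) = 41.5
Combination 2 governs: P = 124.0 kips.

124.0 kips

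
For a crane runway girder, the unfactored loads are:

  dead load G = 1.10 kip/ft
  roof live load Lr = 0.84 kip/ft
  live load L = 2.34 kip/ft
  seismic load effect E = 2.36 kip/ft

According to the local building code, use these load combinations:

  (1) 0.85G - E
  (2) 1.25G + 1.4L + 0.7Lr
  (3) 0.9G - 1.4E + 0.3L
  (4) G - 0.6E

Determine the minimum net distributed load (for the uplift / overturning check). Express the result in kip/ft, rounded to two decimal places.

(1) 0.85(1.10) - 1.0(2.36) = -1.43
(2) 1.25(1.10) + 1.4(2.34) + 0.7(0.84) = 5.24
(3) 0.9(1.10) - 1.4(2.36) + 0.3(2.34) = 0.99 - 3.30 + 0.70 = -1.61
(4) 1.0(1.10) - 0.6(2.36) = 1.10 - 1.42 = -0.32
Combination 3 gives the minimum: -1.61 kip/ft.

-1.61 kip/ft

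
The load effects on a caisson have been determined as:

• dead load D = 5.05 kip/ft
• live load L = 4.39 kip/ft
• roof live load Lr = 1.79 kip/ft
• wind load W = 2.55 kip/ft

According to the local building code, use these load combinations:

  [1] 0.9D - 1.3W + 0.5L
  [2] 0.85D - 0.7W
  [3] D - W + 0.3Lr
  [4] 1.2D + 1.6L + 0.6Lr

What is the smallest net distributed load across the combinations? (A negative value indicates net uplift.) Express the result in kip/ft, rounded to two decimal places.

[1] 0.9(5.05) - 1.3(2.55) + 0.5(4.39) = 4.55 - 3.32 + 2.20 = 3.43
[2] 0.85(5.05) - 0.7(2.55) = 2.51
[3] 1.0(5.05) - 1.0(2.55) + 0.3(1.79) = 5.05 - 2.55 + 0.54 = 3.04
[4] 1.2(5.05) + 1.6(4.39) + 0.6(1.79) = 14.16
Combination 2 gives the minimum: 2.51 kip/ft.

2.51 kip/ft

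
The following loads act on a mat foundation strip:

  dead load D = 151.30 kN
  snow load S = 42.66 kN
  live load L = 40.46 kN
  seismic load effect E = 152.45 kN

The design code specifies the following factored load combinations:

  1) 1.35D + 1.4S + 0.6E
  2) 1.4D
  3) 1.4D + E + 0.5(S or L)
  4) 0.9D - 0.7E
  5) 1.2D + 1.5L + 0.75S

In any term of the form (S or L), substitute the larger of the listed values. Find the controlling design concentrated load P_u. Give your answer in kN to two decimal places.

385.60 kN

(S or L) → S = 42.66 kN.
1) 1.35(151.30) + 1.4(42.66) + 0.6(152.45) = 204.26 + 59.72 + 91.47 = 355.45
2) 1.4(151.30) = 211.82
3) 1.4(151.30) + 1.0(152.45) + 0.5(42.66) = 211.82 + 152.45 + 21.33 = 385.60
4) 0.9(151.30) - 0.7(152.45) = 29.46
5) 1.2(151.30) + 1.5(40.46) + 0.75(42.66) = 181.56 + 60.69 + 32.00 = 274.25
Combination 3 governs: P_u = 385.60 kN.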